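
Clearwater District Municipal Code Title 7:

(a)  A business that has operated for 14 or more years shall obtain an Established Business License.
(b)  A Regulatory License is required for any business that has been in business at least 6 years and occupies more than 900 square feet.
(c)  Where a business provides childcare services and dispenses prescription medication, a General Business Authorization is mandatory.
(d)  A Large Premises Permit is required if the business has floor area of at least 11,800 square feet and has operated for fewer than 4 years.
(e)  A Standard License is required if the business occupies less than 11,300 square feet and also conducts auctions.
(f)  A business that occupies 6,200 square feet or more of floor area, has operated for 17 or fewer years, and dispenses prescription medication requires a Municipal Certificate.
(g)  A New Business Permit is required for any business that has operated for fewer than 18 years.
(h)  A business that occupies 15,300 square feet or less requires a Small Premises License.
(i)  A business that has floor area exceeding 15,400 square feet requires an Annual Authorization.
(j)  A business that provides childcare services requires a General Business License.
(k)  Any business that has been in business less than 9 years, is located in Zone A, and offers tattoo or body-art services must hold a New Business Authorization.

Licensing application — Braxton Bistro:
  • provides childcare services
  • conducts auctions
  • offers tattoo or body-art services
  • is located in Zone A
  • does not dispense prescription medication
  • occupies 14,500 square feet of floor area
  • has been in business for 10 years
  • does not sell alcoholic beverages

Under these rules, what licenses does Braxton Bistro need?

General Business License, New Business Permit, Regulatory License, Small Premises License

(a) years in business 10 < 14 → Established Business License not required.
(b) years in business 10 ≥ 6; floor area 14,500 square feet > 900 square feet → Regulatory License required.
(c) provides childcare services; does not dispense prescription medication → General Business Authorization not required.
(d) floor area 14,500 square feet ≥ 11,800 square feet; years in business 10 ≥ 4 → Large Premises Permit not required.
(e) floor area 14,500 square feet ≥ 11,300 square feet; conducts auctions → Standard License not required.
(f) floor area 14,500 square feet ≥ 6,200 square feet; years in business 10 ≤ 17; does not dispense prescription medication → Municipal Certificate not required.
(g) years in business 10 < 18 → New Business Permit required.
(h) floor area 14,500 square feet ≤ 15,300 square feet → Small Premises License required.
(i) floor area 14,500 square feet ≤ 15,400 square feet → Annual Authorization not required.
(j) provides childcare services → General Business License required.
(k) years in business 10 ≥ 9; is located in Zone A; offers tattoo or body-art services → New Business Authorization not required.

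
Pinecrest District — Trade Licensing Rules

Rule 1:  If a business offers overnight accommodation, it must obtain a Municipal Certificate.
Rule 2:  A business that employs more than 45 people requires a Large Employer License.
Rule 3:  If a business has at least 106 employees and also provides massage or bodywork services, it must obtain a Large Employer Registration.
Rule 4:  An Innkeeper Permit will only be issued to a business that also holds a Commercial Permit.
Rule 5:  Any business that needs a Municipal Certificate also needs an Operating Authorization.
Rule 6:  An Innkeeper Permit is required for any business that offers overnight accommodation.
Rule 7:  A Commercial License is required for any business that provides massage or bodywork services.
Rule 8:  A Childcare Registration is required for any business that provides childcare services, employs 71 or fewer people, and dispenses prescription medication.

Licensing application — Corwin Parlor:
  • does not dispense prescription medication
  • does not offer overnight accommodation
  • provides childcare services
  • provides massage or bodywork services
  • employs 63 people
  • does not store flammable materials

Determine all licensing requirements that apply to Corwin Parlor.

Rule 1: does not offer overnight accommodation → Municipal Certificate not required.
Rule 2: employees 63 > 45 → Large Employer License required.
Rule 3: employees 63 < 106; provides massage or bodywork services → Large Employer Registration not required.
Rule 4: Innkeeper Permit is not required → no effect.
Rule 5: Municipal Certificate is not required → no effect.
Rule 6: does not offer overnight accommodation → Innkeeper Permit not required.
Rule 7: provides massage or bodywork services → Commercial License required.
Rule 8: provides childcare services; employees 63 ≤ 71; does not dispense prescription medication → Childcare Registration not required.

Commercial License, Large Employer License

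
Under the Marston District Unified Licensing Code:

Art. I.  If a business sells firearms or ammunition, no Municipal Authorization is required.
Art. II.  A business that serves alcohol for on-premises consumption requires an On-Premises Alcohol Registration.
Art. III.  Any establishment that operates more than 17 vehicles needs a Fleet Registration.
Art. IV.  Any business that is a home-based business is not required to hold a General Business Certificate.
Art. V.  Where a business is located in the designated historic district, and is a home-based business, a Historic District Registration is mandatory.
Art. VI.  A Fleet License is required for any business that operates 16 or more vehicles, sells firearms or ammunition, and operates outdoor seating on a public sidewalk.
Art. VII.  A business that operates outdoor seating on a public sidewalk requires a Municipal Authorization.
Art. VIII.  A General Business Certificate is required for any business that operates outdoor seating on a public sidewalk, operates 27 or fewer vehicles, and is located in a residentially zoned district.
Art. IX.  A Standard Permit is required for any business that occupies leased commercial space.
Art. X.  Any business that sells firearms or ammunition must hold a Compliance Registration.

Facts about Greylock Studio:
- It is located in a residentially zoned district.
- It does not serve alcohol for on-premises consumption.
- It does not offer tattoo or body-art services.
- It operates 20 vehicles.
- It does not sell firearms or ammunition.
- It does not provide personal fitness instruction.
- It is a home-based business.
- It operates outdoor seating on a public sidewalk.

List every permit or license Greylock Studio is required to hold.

Art. I. does not sell firearms or ammunition → Municipal Authorization exemption does not apply.
Art. II. does not serve alcohol for on-premises consumption → On-Premises Alcohol Registration not required.
Art. III. vehicles 20 > 17 → Fleet Registration required.
Art. IV. is a home-based business → exempt from General Business Certificate.
Art. V. is located in a residentially zoned district (not: is located in the designated historic district); is a home-based business → Historic District Registration not required.
Art. VI. vehicles 20 ≥ 16; does not sell firearms or ammunition; operates outdoor seating on a public sidewalk → Fleet License not required.
Art. VII. operates outdoor seating on a public sidewalk → Municipal Authorization required.
Art. VIII. operates outdoor seating on a public sidewalk; vehicles 20 ≤ 27; is located in a residentially zoned district → General Business Certificate required.
Art. IX. is a home-based business (not: occupies leased commercial space) → Standard Permit not required.
Art. X. does not sell firearms or ammunition → Compliance Registration not required.

Fleet Registration, Municipal Authorization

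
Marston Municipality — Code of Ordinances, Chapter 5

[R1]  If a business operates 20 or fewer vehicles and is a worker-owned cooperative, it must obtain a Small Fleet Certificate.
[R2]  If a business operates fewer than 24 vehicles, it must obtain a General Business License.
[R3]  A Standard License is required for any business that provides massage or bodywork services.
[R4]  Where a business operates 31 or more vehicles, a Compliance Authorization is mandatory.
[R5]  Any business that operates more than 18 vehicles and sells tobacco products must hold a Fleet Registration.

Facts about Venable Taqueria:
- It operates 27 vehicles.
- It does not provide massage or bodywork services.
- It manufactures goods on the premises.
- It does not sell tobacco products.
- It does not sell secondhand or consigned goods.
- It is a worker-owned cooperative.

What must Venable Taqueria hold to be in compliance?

[R1] vehicles 27 > 20; is a worker-owned cooperative → Small Fleet Certificate not required.
[R2] vehicles 27 ≥ 24 → General Business License not required.
[R3] does not provide massage or bodywork services → Standard License not required.
[R4] vehicles 27 < 31 → Compliance Authorization not required.
[R5] vehicles 27 > 18; does not sell tobacco products → Fleet Registration not required.

None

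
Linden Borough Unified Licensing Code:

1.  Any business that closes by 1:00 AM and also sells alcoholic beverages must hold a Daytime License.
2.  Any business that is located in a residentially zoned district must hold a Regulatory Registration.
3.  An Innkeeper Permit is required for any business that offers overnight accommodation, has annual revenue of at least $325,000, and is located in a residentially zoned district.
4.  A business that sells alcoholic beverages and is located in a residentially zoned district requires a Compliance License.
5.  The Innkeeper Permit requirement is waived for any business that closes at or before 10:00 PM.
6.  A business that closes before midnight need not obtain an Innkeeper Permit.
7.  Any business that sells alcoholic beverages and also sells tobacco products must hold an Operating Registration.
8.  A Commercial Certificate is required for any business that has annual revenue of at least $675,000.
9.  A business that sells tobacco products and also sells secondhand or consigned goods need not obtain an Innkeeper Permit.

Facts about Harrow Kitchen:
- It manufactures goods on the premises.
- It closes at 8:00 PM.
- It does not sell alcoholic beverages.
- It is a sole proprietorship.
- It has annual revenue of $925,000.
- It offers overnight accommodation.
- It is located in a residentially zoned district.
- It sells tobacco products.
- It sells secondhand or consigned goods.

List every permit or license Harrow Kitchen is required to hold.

Commercial Certificate, Regulatory Registration

1. closes 8:00 PM, at/before 1:00 AM; does not sell alcoholic beverages → Daytime License not required.
2. is located in a residentially zoned district → Regulatory Registration required.
3. offers overnight accommodation; revenue $925,000 ≥ $325,000; is located in a residentially zoned district → Innkeeper Permit required.
4. does not sell alcoholic beverages; is located in a residentially zoned district → Compliance License not required.
5. closes 8:00 PM, at/before 10:00 PM → exempt from Innkeeper Permit.
6. closes 8:00 PM, at/before midnight → exempt from Innkeeper Permit.
7. does not sell alcoholic beverages; sells tobacco products → Operating Registration not required.
8. revenue $925,000 ≥ $675,000 → Commercial Certificate required.
9. sells tobacco products; sells secondhand or consigned goods → exempt from Innkeeper Permit.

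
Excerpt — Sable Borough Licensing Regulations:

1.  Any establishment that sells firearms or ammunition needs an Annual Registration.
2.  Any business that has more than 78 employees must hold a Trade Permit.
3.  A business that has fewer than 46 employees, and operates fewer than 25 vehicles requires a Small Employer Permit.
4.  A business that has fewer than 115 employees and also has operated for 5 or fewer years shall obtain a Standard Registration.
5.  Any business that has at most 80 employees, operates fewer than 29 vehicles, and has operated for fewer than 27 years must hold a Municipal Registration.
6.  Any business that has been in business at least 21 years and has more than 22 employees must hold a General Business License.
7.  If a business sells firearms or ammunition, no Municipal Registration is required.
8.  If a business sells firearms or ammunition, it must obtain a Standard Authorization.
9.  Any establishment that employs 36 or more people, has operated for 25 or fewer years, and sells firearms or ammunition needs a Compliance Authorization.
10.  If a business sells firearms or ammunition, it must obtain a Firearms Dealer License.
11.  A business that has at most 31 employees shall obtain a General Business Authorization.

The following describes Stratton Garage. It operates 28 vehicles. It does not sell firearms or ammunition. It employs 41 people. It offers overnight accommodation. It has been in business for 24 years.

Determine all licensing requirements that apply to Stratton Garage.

General Business License, Municipal Registration

1. does not sell firearms or ammunition → Annual Registration not required.
2. employees 41 ≤ 78 → Trade Permit not required.
3. employees 41 < 46; vehicles 28 ≥ 25 → Small Employer Permit not required.
4. employees 41 < 115; years in business 24 > 5 → Standard Registration not required.
5. employees 41 ≤ 80; vehicles 28 < 29; years in business 24 < 27 → Municipal Registration required.
6. years in business 24 ≥ 21; employees 41 > 22 → General Business License required.
7. does not sell firearms or ammunition → Municipal Registration exemption does not apply.
8. does not sell firearms or ammunition → Standard Authorization not required.
9. employees 41 ≥ 36; years in business 24 ≤ 25; does not sell firearms or ammunition → Compliance Authorization not required.
10. does not sell firearms or ammunition → Firearms Dealer License not required.
11. employees 41 > 31 → General Business Authorization not required.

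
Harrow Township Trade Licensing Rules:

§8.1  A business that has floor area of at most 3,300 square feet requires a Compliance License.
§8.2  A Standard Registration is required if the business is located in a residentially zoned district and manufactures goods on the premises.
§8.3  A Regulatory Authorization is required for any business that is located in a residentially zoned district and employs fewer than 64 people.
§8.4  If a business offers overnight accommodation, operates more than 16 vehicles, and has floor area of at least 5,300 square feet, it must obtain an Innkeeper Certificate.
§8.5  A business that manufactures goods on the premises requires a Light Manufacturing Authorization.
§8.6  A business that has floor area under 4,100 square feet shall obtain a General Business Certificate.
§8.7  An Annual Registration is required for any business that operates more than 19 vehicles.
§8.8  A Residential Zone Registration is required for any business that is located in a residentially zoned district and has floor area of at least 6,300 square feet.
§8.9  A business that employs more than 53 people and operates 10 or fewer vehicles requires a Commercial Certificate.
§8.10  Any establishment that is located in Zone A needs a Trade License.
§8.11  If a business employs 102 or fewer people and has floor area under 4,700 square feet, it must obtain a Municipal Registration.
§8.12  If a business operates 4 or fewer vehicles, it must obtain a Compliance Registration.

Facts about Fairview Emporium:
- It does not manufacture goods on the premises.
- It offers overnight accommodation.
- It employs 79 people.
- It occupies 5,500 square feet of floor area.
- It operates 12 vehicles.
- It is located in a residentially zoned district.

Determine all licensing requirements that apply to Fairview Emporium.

§8.1 floor area 5,500 square feet > 3,300 square feet → Compliance License not required.
§8.2 is located in a residentially zoned district; does not manufacture goods on the premises → Standard Registration not required.
§8.3 is located in a residentially zoned district; employees 79 ≥ 64 → Regulatory Authorization not required.
§8.4 offers overnight accommodation; vehicles 12 ≤ 16; floor area 5,500 square feet ≥ 5,300 square feet → Innkeeper Certificate not required.
§8.5 does not manufacture goods on the premises → Light Manufacturing Authorization not required.
§8.6 floor area 5,500 square feet ≥ 4,100 square feet → General Business Certificate not required.
§8.7 vehicles 12 ≤ 19 → Annual Registration not required.
§8.8 is located in a residentially zoned district; floor area 5,500 square feet < 6,300 square feet → Residential Zone Registration not required.
§8.9 employees 79 > 53; vehicles 12 > 10 → Commercial Certificate not required.
§8.10 is located in a residentially zoned district (not: is located in Zone A) → Trade License not required.
§8.11 employees 79 ≤ 102; floor area 5,500 square feet ≥ 4,700 square feet → Municipal Registration not required.
§8.12 vehicles 12 > 4 → Compliance Registration not required.

None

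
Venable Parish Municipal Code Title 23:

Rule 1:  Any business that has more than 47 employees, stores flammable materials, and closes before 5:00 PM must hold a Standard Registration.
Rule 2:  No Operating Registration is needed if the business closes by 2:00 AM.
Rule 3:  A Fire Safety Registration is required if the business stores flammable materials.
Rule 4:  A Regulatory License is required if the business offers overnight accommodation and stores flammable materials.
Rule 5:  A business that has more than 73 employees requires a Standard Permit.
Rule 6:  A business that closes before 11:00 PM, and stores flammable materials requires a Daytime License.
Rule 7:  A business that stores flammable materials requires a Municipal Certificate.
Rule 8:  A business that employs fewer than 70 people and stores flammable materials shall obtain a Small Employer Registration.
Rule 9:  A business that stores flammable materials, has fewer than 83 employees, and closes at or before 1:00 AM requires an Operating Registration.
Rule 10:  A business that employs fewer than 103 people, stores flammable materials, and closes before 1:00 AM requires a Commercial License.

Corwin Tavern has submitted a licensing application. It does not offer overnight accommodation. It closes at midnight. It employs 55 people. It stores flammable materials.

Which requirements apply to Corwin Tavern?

Commercial License, Fire Safety Registration, Municipal Certificate, Small Employer Registration

Rule 1: employees 55 > 47; stores flammable materials; closes midnight, after 5:00 PM → Standard Registration not required.
Rule 2: closes midnight, at/before 2:00 AM → exempt from Operating Registration.
Rule 3: stores flammable materials → Fire Safety Registration required.
Rule 4: does not offer overnight accommodation; stores flammable materials → Regulatory License not required.
Rule 5: employees 55 ≤ 73 → Standard Permit not required.
Rule 6: closes midnight, after 11:00 PM; stores flammable materials → Daytime License not required.
Rule 7: stores flammable materials → Municipal Certificate required.
Rule 8: employees 55 < 70; stores flammable materials → Small Employer Registration required.
Rule 9: stores flammable materials; employees 55 < 83; closes midnight, at/before 1:00 AM → Operating Registration required.
Rule 10: employees 55 < 103; stores flammable materials; closes midnight, at/before 1:00 AM → Commercial License required.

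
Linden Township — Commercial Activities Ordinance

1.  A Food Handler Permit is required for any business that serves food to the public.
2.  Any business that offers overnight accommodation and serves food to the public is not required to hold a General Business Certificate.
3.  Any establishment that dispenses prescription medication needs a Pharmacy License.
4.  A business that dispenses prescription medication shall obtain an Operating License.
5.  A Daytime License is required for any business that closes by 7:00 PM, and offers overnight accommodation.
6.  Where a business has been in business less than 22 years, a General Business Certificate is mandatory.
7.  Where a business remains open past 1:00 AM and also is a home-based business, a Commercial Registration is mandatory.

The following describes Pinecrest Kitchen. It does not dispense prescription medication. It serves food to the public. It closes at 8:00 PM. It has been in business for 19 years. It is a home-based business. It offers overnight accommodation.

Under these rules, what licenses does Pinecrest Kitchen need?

1. serves food to the public → Food Handler Permit required.
2. offers overnight accommodation; serves food to the public → exempt from General Business Certificate.
3. does not dispense prescription medication → Pharmacy License not required.
4. does not dispense prescription medication → Operating License not required.
5. closes 8:00 PM, after 7:00 PM; offers overnight accommodation → Daytime License not required.
6. years in business 19 < 22 → General Business Certificate required.
7. closes 8:00 PM, at/before 1:00 AM; is a home-based business → Commercial Registration not required.

Food Handler Permit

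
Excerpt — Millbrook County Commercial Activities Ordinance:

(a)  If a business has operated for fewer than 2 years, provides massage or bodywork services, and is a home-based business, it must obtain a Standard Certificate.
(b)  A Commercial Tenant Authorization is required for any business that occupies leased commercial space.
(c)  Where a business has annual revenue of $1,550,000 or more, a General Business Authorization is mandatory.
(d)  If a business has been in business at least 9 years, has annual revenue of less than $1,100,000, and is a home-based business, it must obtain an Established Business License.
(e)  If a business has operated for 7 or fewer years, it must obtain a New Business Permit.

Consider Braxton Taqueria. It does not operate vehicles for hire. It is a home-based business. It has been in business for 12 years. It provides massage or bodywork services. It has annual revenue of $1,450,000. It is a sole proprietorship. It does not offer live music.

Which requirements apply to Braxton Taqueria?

None

(a) years in business 12 ≥ 2; provides massage or bodywork services; is a home-based business → Standard Certificate not required.
(b) is a home-based business (not: occupies leased commercial space) → Commercial Tenant Authorization not required.
(c) revenue $1,450,000 < $1,550,000 → General Business Authorization not required.
(d) years in business 12 ≥ 9; revenue $1,450,000 ≥ $1,100,000; is a home-based business → Established Business License not required.
(e) years in business 12 > 7 → New Business Permit not required.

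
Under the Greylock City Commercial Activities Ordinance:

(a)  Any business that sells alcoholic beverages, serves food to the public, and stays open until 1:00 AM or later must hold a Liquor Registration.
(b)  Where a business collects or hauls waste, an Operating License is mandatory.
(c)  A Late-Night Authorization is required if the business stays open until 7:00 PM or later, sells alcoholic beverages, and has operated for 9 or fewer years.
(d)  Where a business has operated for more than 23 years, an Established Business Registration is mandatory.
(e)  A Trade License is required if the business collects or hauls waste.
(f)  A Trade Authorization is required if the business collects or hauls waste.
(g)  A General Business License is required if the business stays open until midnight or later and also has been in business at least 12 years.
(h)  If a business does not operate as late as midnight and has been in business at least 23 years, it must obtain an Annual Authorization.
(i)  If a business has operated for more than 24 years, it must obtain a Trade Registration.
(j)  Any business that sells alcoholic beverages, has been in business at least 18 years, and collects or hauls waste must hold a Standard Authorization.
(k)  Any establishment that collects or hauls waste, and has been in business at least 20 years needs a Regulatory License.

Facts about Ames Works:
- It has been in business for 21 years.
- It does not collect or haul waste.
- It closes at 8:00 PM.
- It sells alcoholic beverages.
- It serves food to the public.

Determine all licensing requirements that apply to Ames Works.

(a) sells alcoholic beverages; serves food to the public; closes 8:00 PM, at/before 1:00 AM → Liquor Registration not required.
(b) does not collect or haul waste → Operating License not required.
(c) closes 8:00 PM, after 7:00 PM; sells alcoholic beverages; years in business 21 > 9 → Late-Night Authorization not required.
(d) years in business 21 ≤ 23 → Established Business Registration not required.
(e) does not collect or haul waste → Trade License not required.
(f) does not collect or haul waste → Trade Authorization not required.
(g) closes 8:00 PM, at/before midnight; years in business 21 ≥ 12 → General Business License not required.
(h) closes 8:00 PM, at/before midnight; years in business 21 < 23 → Annual Authorization not required.
(i) years in business 21 ≤ 24 → Trade Registration not required.
(j) sells alcoholic beverages; years in business 21 ≥ 18; does not collect or haul waste → Standard Authorization not required.
(k) does not collect or haul waste; years in business 21 ≥ 20 → Regulatory License not required.

None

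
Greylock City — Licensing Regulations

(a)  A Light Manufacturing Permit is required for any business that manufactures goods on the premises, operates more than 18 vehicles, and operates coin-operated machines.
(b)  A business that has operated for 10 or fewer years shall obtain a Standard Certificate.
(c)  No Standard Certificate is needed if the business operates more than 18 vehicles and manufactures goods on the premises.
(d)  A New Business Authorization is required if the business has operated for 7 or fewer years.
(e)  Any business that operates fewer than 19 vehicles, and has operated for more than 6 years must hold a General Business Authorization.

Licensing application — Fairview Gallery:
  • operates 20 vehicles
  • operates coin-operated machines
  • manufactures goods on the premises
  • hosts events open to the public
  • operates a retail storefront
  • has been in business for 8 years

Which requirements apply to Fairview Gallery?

Light Manufacturing Permit

(a) manufactures goods on the premises; vehicles 20 > 18; operates coin-operated machines → Light Manufacturing Permit required.
(b) years in business 8 ≤ 10 → Standard Certificate required.
(c) vehicles 20 > 18; manufactures goods on the premises → exempt from Standard Certificate.
(d) years in business 8 > 7 → New Business Authorization not required.
(e) vehicles 20 ≥ 19; years in business 8 > 6 → General Business Authorization not required.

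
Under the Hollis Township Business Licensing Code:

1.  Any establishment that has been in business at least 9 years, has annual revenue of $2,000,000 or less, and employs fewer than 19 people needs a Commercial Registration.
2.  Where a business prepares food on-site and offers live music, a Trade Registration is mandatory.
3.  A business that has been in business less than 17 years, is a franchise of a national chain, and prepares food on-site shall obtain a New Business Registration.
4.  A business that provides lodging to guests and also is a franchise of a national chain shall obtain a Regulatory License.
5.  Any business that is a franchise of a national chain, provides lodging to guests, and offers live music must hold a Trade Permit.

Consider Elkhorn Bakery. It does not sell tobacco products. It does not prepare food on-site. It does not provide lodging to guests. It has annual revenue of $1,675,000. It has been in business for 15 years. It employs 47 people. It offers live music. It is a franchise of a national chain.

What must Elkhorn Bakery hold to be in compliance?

1. years in business 15 ≥ 9; revenue $1,675,000 ≤ $2,000,000; employees 47 ≥ 19 → Commercial Registration not required.
2. does not prepare food on-site; offers live music → Trade Registration not required.
3. years in business 15 < 17; is a franchise of a national chain; does not prepare food on-site → New Business Registration not required.
4. does not provide lodging to guests; is a franchise of a national chain → Regulatory License not required.
5. is a franchise of a national chain; does not provide lodging to guests; offers live music → Trade Permit not required.

None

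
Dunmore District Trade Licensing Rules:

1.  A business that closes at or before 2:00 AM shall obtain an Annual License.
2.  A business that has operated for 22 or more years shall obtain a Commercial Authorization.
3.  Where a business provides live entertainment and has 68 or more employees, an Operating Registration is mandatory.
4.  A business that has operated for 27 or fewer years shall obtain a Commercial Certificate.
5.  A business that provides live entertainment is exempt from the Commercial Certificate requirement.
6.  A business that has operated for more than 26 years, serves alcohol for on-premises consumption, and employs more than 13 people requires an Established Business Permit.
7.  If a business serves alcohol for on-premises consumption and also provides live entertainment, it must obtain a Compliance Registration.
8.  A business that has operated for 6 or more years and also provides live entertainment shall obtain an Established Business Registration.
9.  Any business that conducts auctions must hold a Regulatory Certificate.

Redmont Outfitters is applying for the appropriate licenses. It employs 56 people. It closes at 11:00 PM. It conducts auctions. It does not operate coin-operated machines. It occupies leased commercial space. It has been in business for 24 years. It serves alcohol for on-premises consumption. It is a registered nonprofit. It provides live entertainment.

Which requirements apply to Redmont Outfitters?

Annual License, Commercial Authorization, Compliance Registration, Established Business Registration, Regulatory Certificate

1. closes 11:00 PM, at/before 2:00 AM → Annual License required.
2. years in business 24 ≥ 22 → Commercial Authorization required.
3. provides live entertainment; employees 56 < 68 → Operating Registration not required.
4. years in business 24 ≤ 27 → Commercial Certificate required.
5. provides live entertainment → exempt from Commercial Certificate.
6. years in business 24 ≤ 26; serves alcohol for on-premises consumption; employees 56 > 13 → Established Business Permit not required.
7. serves alcohol for on-premises consumption; provides live entertainment → Compliance Registration required.
8. years in business 24 ≥ 6; provides live entertainment → Established Business Registration required.
9. conducts auctions → Regulatory Certificate required.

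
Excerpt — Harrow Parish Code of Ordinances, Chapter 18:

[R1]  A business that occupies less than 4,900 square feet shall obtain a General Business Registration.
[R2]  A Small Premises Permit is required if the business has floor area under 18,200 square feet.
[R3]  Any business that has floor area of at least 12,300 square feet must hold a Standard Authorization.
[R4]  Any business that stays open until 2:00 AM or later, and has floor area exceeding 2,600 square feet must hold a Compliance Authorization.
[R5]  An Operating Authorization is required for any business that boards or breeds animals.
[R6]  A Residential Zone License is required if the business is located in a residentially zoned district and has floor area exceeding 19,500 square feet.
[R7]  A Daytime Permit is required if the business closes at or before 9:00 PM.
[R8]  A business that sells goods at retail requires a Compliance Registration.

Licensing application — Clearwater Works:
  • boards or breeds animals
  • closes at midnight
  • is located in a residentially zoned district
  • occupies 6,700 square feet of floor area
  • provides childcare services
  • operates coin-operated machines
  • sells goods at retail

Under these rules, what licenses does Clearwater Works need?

[R1] floor area 6,700 square feet ≥ 4,900 square feet → General Business Registration not required.
[R2] floor area 6,700 square feet < 18,200 square feet → Small Premises Permit required.
[R3] floor area 6,700 square feet < 12,300 square feet → Standard Authorization not required.
[R4] closes midnight, at/before 2:00 AM; floor area 6,700 square feet > 2,600 square feet → Compliance Authorization not required.
[R5] boards or breeds animals → Operating Authorization required.
[R6] is located in a residentially zoned district; floor area 6,700 square feet ≤ 19,500 square feet → Residential Zone License not required.
[R7] closes midnight, after 9:00 PM → Daytime Permit not required.
[R8] sells goods at retail → Compliance Registration required.

Compliance Registration, Operating Authorization, Small Premises Permit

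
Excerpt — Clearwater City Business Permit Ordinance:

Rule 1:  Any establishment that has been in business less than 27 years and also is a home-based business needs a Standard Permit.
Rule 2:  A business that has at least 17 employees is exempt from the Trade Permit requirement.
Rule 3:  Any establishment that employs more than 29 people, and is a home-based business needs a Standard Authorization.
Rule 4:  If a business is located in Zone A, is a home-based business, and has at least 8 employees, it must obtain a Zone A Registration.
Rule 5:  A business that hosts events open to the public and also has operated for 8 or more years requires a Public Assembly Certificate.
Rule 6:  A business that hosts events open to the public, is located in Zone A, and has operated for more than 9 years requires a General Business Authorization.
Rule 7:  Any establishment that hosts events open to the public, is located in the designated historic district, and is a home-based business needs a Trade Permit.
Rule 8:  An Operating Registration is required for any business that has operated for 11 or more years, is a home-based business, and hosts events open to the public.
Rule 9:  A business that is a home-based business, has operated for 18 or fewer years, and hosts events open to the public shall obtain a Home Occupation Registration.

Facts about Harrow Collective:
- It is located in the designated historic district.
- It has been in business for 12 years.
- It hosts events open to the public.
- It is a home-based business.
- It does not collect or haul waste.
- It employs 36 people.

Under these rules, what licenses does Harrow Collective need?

Home Occupation Registration, Operating Registration, Public Assembly Certificate, Standard Authorization, Standard Permit

Rule 1: years in business 12 < 27; is a home-based business → Standard Permit required.
Rule 2: employees 36 ≥ 17 → exempt from Trade Permit.
Rule 3: employees 36 > 29; is a home-based business → Standard Authorization required.
Rule 4: is located in the designated historic district (not: is located in Zone A); is a home-based business; employees 36 ≥ 8 → Zone A Registration not required.
Rule 5: hosts events open to the public; years in business 12 ≥ 8 → Public Assembly Certificate required.
Rule 6: hosts events open to the public; is located in the designated historic district (not: is located in Zone A); years in business 12 > 9 → General Business Authorization not required.
Rule 7: hosts events open to the public; is located in the designated historic district; is a home-based business → Trade Permit required.
Rule 8: years in business 12 ≥ 11; is a home-based business; hosts events open to the public → Operating Registration required.
Rule 9: is a home-based business; years in business 12 ≤ 18; hosts events open to the public → Home Occupation Registration required.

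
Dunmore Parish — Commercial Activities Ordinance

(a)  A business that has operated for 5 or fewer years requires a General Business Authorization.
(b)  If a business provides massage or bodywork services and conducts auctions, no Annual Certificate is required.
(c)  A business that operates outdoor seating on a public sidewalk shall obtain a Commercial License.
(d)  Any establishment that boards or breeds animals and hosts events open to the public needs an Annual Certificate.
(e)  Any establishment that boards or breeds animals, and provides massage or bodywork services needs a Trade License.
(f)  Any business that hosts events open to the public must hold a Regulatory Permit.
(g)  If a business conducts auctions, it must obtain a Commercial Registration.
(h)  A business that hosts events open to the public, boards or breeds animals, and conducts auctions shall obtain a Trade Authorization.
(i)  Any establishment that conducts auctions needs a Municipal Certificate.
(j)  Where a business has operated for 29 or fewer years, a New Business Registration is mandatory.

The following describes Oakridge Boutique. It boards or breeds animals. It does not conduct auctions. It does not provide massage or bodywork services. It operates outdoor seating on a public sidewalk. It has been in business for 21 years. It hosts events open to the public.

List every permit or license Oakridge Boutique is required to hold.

Annual Certificate, Commercial License, New Business Registration, Regulatory Permit

(a) years in business 21 > 5 → General Business Authorization not required.
(b) does not provide massage or bodywork services; does not conduct auctions → Annual Certificate exemption does not apply.
(c) operates outdoor seating on a public sidewalk → Commercial License required.
(d) boards or breeds animals; hosts events open to the public → Annual Certificate required.
(e) boards or breeds animals; does not provide massage or bodywork services → Trade License not required.
(f) hosts events open to the public → Regulatory Permit required.
(g) does not conduct auctions → Commercial Registration not required.
(h) hosts events open to the public; boards or breeds animals; does not conduct auctions → Trade Authorization not required.
(i) does not conduct auctions → Municipal Certificate not required.
(j) years in business 21 ≤ 29 → New Business Registration required.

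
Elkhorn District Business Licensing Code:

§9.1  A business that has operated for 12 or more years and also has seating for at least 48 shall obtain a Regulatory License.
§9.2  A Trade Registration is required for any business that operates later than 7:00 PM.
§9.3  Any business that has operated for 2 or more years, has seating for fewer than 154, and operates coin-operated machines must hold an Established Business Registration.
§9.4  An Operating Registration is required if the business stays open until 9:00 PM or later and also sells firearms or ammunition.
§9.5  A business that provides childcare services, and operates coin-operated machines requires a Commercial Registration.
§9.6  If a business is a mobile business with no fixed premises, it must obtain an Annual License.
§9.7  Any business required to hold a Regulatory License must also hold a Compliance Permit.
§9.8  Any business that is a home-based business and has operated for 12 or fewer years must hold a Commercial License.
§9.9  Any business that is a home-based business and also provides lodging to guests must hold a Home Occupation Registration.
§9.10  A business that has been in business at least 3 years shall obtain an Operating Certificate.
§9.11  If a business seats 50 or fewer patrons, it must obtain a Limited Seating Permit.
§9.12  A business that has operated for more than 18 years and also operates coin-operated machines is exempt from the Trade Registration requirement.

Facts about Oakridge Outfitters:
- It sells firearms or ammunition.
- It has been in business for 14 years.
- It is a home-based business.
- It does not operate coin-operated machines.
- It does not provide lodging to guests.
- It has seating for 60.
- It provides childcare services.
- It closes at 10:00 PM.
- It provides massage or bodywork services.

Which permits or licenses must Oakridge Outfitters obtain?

Compliance Permit, Operating Certificate, Operating Registration, Regulatory License, Trade Registration

§9.1 years in business 14 ≥ 12; seating 60 ≥ 48 → Regulatory License required.
§9.2 closes 10:00 PM, after 7:00 PM → Trade Registration required.
§9.3 years in business 14 ≥ 2; seating 60 < 154; does not operate coin-operated machines → Established Business Registration not required.
§9.4 closes 10:00 PM, after 9:00 PM; sells firearms or ammunition → Operating Registration required.
§9.5 provides childcare services; does not operate coin-operated machines → Commercial Registration not required.
§9.6 is a home-based business (not: is a mobile business with no fixed premises) → Annual License not required.
§9.7 Regulatory License is required → Compliance Permit also required.
§9.8 is a home-based business; years in business 14 > 12 → Commercial License not required.
§9.9 is a home-based business; does not provide lodging to guests → Home Occupation Registration not required.
§9.10 years in business 14 ≥ 3 → Operating Certificate required.
§9.11 seating 60 > 50 → Limited Seating Permit not required.
§9.12 years in business 14 ≤ 18; does not operate coin-operated machines → Trade Registration exemption does not apply.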